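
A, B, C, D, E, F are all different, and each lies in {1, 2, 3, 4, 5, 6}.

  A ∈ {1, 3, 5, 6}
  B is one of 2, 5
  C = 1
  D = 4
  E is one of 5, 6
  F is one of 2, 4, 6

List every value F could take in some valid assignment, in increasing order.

C has just one choice, so C = 1. Eliminate 1 elsewhere: A.
D must be 4 (only option left). Eliminate 4 elsewhere: F.
Among the 4 still-open variables, 3 fits only A (and all 4 values in {2, 3, 5, 6} must be used), so A = 3.
No further eliminations apply; F can still be any of 2, 6.

2, 6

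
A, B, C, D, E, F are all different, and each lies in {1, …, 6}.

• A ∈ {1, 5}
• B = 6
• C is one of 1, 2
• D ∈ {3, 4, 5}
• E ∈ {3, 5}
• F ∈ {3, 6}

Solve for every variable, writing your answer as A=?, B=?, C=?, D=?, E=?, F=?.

A=1, B=6, C=2, D=4, E=5, F=3

B must be 6 (only option left). Eliminate 6 elsewhere: F.
F must be 3 (only option left). Strike 3 from D, E.
E has just one choice, so E = 5. Strike 5 from A, D.
A has just one choice, so A = 1. Strike 1 from C.
C must be 2 (only option left).
That leaves D = 4.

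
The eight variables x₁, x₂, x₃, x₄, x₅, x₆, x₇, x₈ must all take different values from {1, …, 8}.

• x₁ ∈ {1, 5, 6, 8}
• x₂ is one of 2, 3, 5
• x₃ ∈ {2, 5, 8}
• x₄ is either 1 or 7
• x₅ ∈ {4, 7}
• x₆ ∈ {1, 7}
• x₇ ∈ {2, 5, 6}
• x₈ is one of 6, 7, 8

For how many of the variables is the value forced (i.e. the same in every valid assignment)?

2

The 8 variables draw from only 8 values {1, 2, 3, 4, 5, 6, 7, 8}, so each is used; only x₂ can be 3, hence x₂ = 3.
Among the 7 still-open variables, 4 fits only x₅ (and all 7 values in {1, 2, 4, 5, 6, 7, 8} must be used), so x₅ = 4.
x₄ and x₆ share exactly the 2 values {1, 7}; by pigeonhole those values go to them, so strike 1, 7 from x₁, x₈.
Determined: x₂=3, x₅=4. The other variables each still have more than one consistent value. That makes 2.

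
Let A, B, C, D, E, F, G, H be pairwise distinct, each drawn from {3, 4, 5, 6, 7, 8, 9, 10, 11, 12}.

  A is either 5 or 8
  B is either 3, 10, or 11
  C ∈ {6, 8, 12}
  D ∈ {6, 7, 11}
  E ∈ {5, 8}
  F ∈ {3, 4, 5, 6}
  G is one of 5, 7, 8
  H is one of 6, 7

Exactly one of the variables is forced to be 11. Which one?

The 2 variables A and E are confined to {5, 8}, which locks those values in; drop them from C, F, G.
That leaves G = 7. Strike 7 from D, H.
H must be 6 (only option left). So C, D, F can't be 6.
So 11 goes to D.

D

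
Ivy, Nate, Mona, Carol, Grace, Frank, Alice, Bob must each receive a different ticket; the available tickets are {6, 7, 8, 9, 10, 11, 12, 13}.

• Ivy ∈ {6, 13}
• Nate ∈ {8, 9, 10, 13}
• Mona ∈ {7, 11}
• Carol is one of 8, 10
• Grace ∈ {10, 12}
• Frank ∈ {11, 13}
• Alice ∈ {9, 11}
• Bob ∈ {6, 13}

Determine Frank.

The 8 variables draw from only 8 values {6, 7, 8, 9, 10, 11, 12, 13}, so each is used; only Mona can be 7, hence Mona = 7.
The 7 still-open variables draw from only 7 values {6, 8, 9, 10, 11, 12, 13}, so each is used; only Grace can be 12, hence Grace = 12.
Ivy and Bob between them cover only {6, 13} — a naked pair. Remove those values from Nate, Frank.
So Frank = 11.

11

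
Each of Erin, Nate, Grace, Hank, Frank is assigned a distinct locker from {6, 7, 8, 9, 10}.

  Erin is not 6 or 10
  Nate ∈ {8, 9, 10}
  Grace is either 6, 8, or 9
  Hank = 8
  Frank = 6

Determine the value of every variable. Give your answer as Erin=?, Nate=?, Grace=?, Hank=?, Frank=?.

Hank must be 8 (only option left). Strike 8 from Erin, Nate, Grace.
Frank's domain is down to {6}, so Frank = 6. Remove 6 from Grace.
Grace's domain is down to {9}, so Grace = 9. Remove 9 from Erin, Nate.
Erin must be 7 (only option left).
Nate's domain is down to {10}, so Nate = 10.

Erin=7, Nate=10, Grace=9, Hank=8, Frank=6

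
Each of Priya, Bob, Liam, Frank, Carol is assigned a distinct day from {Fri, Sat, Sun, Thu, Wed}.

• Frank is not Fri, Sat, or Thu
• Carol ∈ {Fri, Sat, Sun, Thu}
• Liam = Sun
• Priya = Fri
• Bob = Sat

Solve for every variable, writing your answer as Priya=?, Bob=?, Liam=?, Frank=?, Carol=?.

Priya has just one choice, so Priya = Fri. So Carol can't be Fri.
Bob's domain is down to {Sat}, so Bob = Sat. Strike Sat from Carol.
Liam must be Sun (only option left). So Frank, Carol can't be Sun.
That leaves Frank = Wed.
Carol must be Thu (only option left).

Priya=Fri, Bob=Sat, Liam=Sun, Frank=Wed, Carol=Thu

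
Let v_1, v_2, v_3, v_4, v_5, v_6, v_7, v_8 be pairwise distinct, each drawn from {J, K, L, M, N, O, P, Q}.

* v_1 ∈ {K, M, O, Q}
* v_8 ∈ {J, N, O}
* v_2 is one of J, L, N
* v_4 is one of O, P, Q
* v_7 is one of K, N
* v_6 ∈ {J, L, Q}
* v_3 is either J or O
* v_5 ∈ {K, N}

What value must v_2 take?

L

Among the 8 variables, M fits only v_1 (and all 8 values in {J, K, L, M, N, O, P, Q} must be used), so v_1 = M.
The 7 still-open variables together cover exactly {J, K, L, N, O, P, Q} — 7 values for 7 variables — and P appears only in v_4's list, so v_4 = P.
The 6 still-open variables together cover exactly {J, K, L, N, O, Q} — 6 values for 6 variables — and Q appears only in v_6's list, so v_6 = Q.
The 5 still-open variables together cover exactly {J, K, L, N, O} — 5 values for 5 variables — and L appears only in v_2's list, so v_2 = L.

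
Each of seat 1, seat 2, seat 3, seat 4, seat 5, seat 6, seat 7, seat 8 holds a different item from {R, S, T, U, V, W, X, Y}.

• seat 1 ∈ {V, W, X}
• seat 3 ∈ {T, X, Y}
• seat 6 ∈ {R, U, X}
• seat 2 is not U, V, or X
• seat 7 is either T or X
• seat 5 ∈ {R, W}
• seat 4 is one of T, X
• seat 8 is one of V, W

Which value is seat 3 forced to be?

The 8 variables together cover exactly {R, S, T, U, V, W, X, Y} — 8 values for 8 variables — and S appears only in seat 2's list, so seat 2 = S.
The 7 still-open variables together cover exactly {R, T, U, V, W, X, Y} — 7 values for 7 variables — and U appears only in seat 6's list, so seat 6 = U.
Among the 6 still-open variables, R fits only seat 5 (and all 6 values in {R, T, V, W, X, Y} must be used), so seat 5 = R.
The 5 still-open variables draw from only 5 values {T, V, W, X, Y}, so each is used; only seat 3 can be Y, hence seat 3 = Y.

Y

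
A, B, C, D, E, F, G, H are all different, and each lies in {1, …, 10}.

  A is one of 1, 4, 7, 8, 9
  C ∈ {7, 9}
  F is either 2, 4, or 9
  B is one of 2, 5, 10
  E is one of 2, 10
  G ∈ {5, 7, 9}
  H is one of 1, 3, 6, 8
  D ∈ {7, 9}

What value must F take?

The 2 variables C and D are confined to {7, 9}, which locks those values in; drop them from A, F, G.
That leaves G = 5. Strike 5 from B.
The 2 variables B and E are confined to {2, 10}, which locks those values in; drop them from F.
So F = 4.

4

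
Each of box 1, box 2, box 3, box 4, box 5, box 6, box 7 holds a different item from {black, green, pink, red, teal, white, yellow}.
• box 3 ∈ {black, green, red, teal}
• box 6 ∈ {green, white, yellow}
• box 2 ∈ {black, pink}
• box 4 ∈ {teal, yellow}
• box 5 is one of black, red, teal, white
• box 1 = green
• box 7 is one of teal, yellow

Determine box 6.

box 1 must be green (only option left). So box 3, box 6 can't be green.
The 6 still-open variables together cover exactly {black, pink, red, teal, white, yellow} — 6 values for 6 variables — and pink appears only in box 2's list, so box 2 = pink.
box 4 and box 7 share exactly the 2 values {teal, yellow}; by pigeonhole those values go to them, so strike teal, yellow from box 3, box 5, box 6.
So box 6 = white.

white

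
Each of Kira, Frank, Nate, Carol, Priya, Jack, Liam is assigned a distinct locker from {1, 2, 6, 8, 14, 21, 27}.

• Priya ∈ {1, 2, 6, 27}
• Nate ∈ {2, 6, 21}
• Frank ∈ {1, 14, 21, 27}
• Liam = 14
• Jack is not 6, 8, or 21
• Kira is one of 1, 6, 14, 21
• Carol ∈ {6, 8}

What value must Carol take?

8

Liam must be 14 (only option left). Strike 14 from Kira, Frank, Jack.
Among the 6 still-open variables, 8 fits only Carol (and all 6 values in {1, 2, 6, 8, 21, 27} must be used), so Carol = 8.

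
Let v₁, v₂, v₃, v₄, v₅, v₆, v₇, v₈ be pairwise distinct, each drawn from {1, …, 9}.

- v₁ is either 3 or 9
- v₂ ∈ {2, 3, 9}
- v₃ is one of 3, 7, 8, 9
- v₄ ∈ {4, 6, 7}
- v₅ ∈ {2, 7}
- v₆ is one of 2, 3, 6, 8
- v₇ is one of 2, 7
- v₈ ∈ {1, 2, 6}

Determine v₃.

8

The 8 variables draw from only 8 values {1, 2, 3, 4, 6, 7, 8, 9}, so each is used; only v₈ can be 1, hence v₈ = 1.
Among the 7 still-open variables, 4 fits only v₄ (and all 7 values in {2, 3, 4, 6, 7, 8, 9} must be used), so v₄ = 4.
Among the 6 still-open variables, 6 fits only v₆ (and all 6 values in {2, 3, 6, 7, 8, 9} must be used), so v₆ = 6.
The 5 still-open variables draw from only 5 values {2, 3, 7, 8, 9}, so each is used; only v₃ can be 8, hence v₃ = 8.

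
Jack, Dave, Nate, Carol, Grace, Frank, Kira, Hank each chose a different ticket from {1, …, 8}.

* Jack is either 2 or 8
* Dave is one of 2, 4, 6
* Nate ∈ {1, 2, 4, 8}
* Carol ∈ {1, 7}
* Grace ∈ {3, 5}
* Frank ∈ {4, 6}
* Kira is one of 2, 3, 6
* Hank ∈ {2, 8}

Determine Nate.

1

The 8 variables together cover exactly {1, 2, 3, 4, 5, 6, 7, 8} — 8 values for 8 variables — and 5 appears only in Grace's list, so Grace = 5.
The 7 still-open variables draw from only 7 values {1, 2, 3, 4, 6, 7, 8}, so each is used; only Kira can be 3, hence Kira = 3.
Among the 6 still-open variables, 7 fits only Carol (and all 6 values in {1, 2, 4, 6, 7, 8} must be used), so Carol = 7.
Among the 5 still-open variables, 1 fits only Nate (and all 5 values in {1, 2, 4, 6, 8} must be used), so Nate = 1.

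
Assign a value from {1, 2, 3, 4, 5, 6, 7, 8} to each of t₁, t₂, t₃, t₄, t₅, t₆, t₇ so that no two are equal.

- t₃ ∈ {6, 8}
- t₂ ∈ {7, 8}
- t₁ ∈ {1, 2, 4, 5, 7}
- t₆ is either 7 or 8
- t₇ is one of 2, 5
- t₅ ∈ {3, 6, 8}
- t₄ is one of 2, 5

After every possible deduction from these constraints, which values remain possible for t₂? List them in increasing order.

t₂ and t₆ share exactly the 2 values {7, 8}; by pigeonhole those values go to them, so strike 7, 8 from t₁, t₃, t₅.
t₃'s domain is down to {6}, so t₃ = 6. So t₅ can't be 6.
t₅ must be 3 (only option left).
The 2 variables t₄ and t₇ are confined to {2, 5}, which locks those values in; drop them from t₁.
No further eliminations apply; t₂ can still be any of 7, 8.

7, 8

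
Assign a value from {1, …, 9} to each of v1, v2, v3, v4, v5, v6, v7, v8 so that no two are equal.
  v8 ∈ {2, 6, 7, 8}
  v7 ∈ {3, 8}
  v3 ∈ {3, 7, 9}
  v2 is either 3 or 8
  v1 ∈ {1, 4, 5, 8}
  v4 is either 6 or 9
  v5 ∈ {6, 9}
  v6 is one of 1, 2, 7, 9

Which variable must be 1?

v6

v2 and v7 between them cover only {3, 8} — a naked pair. Remove those values from v1, v3, v8.
v4 and v5 share exactly the 2 values {6, 9}; by pigeonhole those values go to them, so strike 6, 9 from v3, v6, v8.
v3's domain is down to {7}, so v3 = 7. Strike 7 from v6, v8.
v8 has just one choice, so v8 = 2. Eliminate 2 elsewhere: v6.
So 1 goes to v6.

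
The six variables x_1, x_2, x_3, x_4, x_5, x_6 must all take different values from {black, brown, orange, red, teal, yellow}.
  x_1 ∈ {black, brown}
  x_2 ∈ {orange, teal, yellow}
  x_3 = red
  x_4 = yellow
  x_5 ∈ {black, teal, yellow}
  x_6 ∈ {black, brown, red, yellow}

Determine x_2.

x_3 must be red (only option left). Eliminate red elsewhere: x_6.
x_4 has just one choice, so x_4 = yellow. Remove yellow from x_2, x_5, x_6.
The 4 still-open variables draw from only 4 values {black, brown, orange, teal}, so each is used; only x_2 can be orange, hence x_2 = orange.

orange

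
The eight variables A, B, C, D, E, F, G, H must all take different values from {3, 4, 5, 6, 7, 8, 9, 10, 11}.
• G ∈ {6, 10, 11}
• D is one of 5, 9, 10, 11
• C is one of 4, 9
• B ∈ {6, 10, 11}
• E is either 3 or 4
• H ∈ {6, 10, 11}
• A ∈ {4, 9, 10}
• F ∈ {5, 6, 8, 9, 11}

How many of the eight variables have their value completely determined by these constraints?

3

The 8 variables together cover exactly {3, 4, 5, 6, 8, 9, 10, 11} — 8 values for 8 variables — and 3 appears only in E's list, so E = 3.
The 7 still-open variables together cover exactly {4, 5, 6, 8, 9, 10, 11} — 7 values for 7 variables — and 8 appears only in F's list, so F = 8.
Among the 6 still-open variables, 5 fits only D (and all 6 values in {4, 5, 6, 9, 10, 11} must be used), so D = 5.
The 3 variables B, G, H are confined to {6, 10, 11}, which locks those values in; drop them from A.
Determined: D=5, E=3, F=8. The other variables each still have more than one consistent value. That makes 3.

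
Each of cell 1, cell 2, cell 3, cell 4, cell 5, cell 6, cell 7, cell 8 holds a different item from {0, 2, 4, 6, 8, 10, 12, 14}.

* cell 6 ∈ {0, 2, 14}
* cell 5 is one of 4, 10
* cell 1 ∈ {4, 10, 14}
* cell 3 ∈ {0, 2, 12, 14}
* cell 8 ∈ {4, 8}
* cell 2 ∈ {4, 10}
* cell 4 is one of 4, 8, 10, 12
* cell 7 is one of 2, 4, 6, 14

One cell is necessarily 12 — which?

cell 4

The 8 variables together cover exactly {0, 2, 4, 6, 8, 10, 12, 14} — 8 values for 8 variables — and 6 appears only in cell 7's list, so cell 7 = 6.
The 2 variables cell 2 and cell 5 are confined to {4, 10}, which locks those values in; drop them from cell 1, cell 4, cell 8.
cell 1 must be 14 (only option left). So cell 3, cell 6 can't be 14.
cell 8 must be 8 (only option left). Strike 8 from cell 4.
So 12 goes to cell 4.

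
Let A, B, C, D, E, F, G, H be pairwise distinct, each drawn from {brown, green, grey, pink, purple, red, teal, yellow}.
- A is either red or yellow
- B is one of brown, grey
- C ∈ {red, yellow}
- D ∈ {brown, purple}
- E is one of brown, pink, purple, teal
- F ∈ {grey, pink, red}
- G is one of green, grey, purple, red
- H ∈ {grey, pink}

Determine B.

The 8 variables draw from only 8 values {brown, green, grey, pink, purple, red, teal, yellow}, so each is used; only G can be green, hence G = green.
Among the 7 still-open variables, teal fits only E (and all 7 values in {brown, grey, pink, purple, red, teal, yellow} must be used), so E = teal.
The 6 still-open variables draw from only 6 values {brown, grey, pink, purple, red, yellow}, so each is used; only D can be purple, hence D = purple.
Among the 5 still-open variables, brown fits only B (and all 5 values in {brown, grey, pink, red, yellow} must be used), so B = brown.

brown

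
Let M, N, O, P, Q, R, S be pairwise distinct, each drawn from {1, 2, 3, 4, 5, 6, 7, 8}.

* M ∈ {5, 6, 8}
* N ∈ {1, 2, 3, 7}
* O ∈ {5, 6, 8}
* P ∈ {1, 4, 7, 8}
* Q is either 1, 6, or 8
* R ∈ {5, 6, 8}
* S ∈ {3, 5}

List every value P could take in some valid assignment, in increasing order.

4, 7

The 3 variables M, O, R are confined to {5, 6, 8}, which locks those values in; drop them from P, Q, S.
Q must be 1 (only option left). Strike 1 from N, P.
S's domain is down to {3}, so S = 3. Eliminate 3 elsewhere: N.
No further eliminations apply; P can still be any of 4, 7.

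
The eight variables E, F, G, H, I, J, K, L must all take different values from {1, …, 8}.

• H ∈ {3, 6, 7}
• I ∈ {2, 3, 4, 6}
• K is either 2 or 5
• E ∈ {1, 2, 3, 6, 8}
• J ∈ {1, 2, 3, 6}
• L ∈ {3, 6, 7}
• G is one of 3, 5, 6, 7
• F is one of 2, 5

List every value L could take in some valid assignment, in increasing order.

The 8 variables together cover exactly {1, 2, 3, 4, 5, 6, 7, 8} — 8 values for 8 variables — and 4 appears only in I's list, so I = 4.
The 7 still-open variables draw from only 7 values {1, 2, 3, 5, 6, 7, 8}, so each is used; only E can be 8, hence E = 8.
The 6 still-open variables draw from only 6 values {1, 2, 3, 5, 6, 7}, so each is used; only J can be 1, hence J = 1.
The 2 variables F and K are confined to {2, 5}, which locks those values in; drop them from G.
No further eliminations apply; L can still be any of 3, 6, 7.

3, 6, 7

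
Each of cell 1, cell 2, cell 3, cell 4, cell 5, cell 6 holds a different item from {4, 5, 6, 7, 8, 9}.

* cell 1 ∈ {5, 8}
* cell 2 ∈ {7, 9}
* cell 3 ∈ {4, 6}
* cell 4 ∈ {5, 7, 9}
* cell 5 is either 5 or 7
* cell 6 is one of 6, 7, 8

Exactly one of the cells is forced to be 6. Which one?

cell 6

The 6 variables draw from only 6 values {4, 5, 6, 7, 8, 9}, so each is used; only cell 3 can be 4, hence cell 3 = 4.
The 5 still-open variables draw from only 5 values {5, 6, 7, 8, 9}, so each is used; only cell 6 can be 6, hence cell 6 = 6.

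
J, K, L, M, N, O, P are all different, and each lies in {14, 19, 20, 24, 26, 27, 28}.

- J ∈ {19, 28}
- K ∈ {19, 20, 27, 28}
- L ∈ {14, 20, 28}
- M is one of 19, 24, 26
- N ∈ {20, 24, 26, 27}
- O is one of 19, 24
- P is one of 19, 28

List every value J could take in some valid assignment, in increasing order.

19, 28

The 7 variables together cover exactly {14, 19, 20, 24, 26, 27, 28} — 7 values for 7 variables — and 14 appears only in L's list, so L = 14.
The 2 variables J and P are confined to {19, 28}, which locks those values in; drop them from K, M, O.
O's domain is down to {24}, so O = 24. So M, N can't be 24.
M has just one choice, so M = 26. Eliminate 26 elsewhere: N.
No further eliminations apply; J can still be any of 19, 28.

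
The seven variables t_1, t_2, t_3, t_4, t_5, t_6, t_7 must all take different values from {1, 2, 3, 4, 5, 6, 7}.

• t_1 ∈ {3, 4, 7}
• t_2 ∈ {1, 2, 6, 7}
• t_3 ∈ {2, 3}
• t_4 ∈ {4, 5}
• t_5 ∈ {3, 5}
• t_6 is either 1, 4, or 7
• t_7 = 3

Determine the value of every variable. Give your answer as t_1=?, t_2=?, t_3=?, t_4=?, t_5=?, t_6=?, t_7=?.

t_7 must be 3 (only option left). Remove 3 from t_1, t_3, t_5.
t_3's domain is down to {2}, so t_3 = 2. So t_2 can't be 2.
t_5 must be 5 (only option left). So t_4 can't be 5.
t_4's domain is down to {4}, so t_4 = 4. Eliminate 4 elsewhere: t_1, t_6.
t_1 has just one choice, so t_1 = 7. So t_2, t_6 can't be 7.
t_6's domain is down to {1}, so t_6 = 1. Strike 1 from t_2.
t_2 must be 6 (only option left).

t_1=7, t_2=6, t_3=2, t_4=4, t_5=5, t_6=1, t_7=3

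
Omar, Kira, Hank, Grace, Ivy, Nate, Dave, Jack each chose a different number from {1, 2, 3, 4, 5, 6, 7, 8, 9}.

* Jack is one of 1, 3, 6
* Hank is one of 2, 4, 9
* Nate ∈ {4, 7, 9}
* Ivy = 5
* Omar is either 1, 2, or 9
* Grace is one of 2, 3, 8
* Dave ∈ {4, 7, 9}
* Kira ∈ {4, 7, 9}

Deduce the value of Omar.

1

Ivy's domain is down to {5}, so Ivy = 5.
The 3 variables Kira, Nate, Dave are confined to {4, 7, 9}, which locks those values in; drop them from Omar, Hank.
Hank must be 2 (only option left). So Omar, Grace can't be 2.
So Omar = 1.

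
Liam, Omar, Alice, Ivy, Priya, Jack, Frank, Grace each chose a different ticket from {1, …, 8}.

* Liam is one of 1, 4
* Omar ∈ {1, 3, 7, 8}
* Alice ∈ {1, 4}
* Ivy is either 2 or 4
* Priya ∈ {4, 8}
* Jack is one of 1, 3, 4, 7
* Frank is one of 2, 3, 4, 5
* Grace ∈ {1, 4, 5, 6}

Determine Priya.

The 8 variables draw from only 8 values {1, 2, 3, 4, 5, 6, 7, 8}, so each is used; only Grace can be 6, hence Grace = 6.
Among the 7 still-open variables, 5 fits only Frank (and all 7 values in {1, 2, 3, 4, 5, 7, 8} must be used), so Frank = 5.
The 6 still-open variables together cover exactly {1, 2, 3, 4, 7, 8} — 6 values for 6 variables — and 2 appears only in Ivy's list, so Ivy = 2.
The 2 variables Liam and Alice are confined to {1, 4}, which locks those values in; drop them from Omar, Priya, Jack.
So Priya = 8.

8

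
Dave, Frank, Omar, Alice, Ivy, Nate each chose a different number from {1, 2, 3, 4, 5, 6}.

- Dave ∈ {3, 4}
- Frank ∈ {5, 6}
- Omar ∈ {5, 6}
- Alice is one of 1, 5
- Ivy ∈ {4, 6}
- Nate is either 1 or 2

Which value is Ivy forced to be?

4

The 6 variables draw from only 6 values {1, 2, 3, 4, 5, 6}, so each is used; only Nate can be 2, hence Nate = 2.
Among the 5 still-open variables, 1 fits only Alice (and all 5 values in {1, 3, 4, 5, 6} must be used), so Alice = 1.
The 4 still-open variables together cover exactly {3, 4, 5, 6} — 4 values for 4 variables — and 3 appears only in Dave's list, so Dave = 3.
The 3 still-open variables together cover exactly {4, 5, 6} — 3 values for 3 variables — and 4 appears only in Ivy's list, so Ivy = 4.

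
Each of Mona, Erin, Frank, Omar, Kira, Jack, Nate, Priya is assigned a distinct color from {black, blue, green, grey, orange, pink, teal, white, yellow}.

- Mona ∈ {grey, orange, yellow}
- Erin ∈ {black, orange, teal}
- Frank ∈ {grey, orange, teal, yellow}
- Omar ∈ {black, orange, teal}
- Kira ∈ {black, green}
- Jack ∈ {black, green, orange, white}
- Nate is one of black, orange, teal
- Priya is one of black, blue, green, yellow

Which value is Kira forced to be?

green

Among the 8 variables, blue fits only Priya (and all 8 values in {black, blue, green, grey, orange, teal, white, yellow} must be used), so Priya = blue.
The 7 still-open variables together cover exactly {black, green, grey, orange, teal, white, yellow} — 7 values for 7 variables — and white appears only in Jack's list, so Jack = white.
The 6 still-open variables together cover exactly {black, green, grey, orange, teal, yellow} — 6 values for 6 variables — and green appears only in Kira's list, so Kira = green.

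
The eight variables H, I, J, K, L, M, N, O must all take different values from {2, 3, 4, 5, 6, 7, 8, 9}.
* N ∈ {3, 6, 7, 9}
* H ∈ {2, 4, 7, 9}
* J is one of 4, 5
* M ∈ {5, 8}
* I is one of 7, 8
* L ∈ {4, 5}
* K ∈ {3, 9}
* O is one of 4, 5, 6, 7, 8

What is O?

6

The 8 variables draw from only 8 values {2, 3, 4, 5, 6, 7, 8, 9}, so each is used; only H can be 2, hence H = 2.
The 2 variables J and L are confined to {4, 5}, which locks those values in; drop them from M, O.
That leaves M = 8. So I, O can't be 8.
I's domain is down to {7}, so I = 7. Strike 7 from N, O.
So O = 6.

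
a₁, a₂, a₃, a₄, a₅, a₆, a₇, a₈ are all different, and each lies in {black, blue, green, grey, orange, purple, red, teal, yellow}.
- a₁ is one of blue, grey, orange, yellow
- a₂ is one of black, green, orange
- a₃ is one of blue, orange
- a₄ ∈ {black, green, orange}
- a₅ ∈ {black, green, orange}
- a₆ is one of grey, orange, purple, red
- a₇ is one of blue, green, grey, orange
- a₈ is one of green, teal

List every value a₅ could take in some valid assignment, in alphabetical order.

black, green, orange

a₂, a₄, a₅ between them cover only {black, green, orange} — a naked triple. Remove those values from a₁, a₃, a₆, a₇, a₈.
a₃ must be blue (only option left). So a₁, a₇ can't be blue.
a₇ has just one choice, so a₇ = grey. Strike grey from a₁, a₆.
a₈'s domain is down to {teal}, so a₈ = teal.
a₁'s domain is down to {yellow}, so a₁ = yellow.
No further eliminations apply; a₅ can still be any of black, green, orange.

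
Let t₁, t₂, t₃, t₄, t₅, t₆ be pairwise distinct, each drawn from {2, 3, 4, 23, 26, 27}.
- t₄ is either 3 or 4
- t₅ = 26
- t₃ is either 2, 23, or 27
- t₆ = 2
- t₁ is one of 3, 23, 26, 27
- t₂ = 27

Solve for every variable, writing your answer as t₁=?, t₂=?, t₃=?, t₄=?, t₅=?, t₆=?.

t₂ has just one choice, so t₂ = 27. Remove 27 from t₁, t₃.
t₅'s domain is down to {26}, so t₅ = 26. So t₁ can't be 26.
That leaves t₆ = 2. Strike 2 from t₃.
That leaves t₃ = 23. Eliminate 23 elsewhere: t₁.
That leaves t₁ = 3. Remove 3 from t₄.
t₄ must be 4 (only option left).

t₁=3, t₂=27, t₃=23, t₄=4, t₅=26, t₆=2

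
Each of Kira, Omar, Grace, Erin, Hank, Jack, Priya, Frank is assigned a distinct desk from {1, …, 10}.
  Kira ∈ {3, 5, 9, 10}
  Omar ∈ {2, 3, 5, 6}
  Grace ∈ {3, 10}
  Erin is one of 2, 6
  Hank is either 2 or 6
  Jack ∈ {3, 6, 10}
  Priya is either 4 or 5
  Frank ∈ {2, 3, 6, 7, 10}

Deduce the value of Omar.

5

The 8 variables together cover exactly {2, 3, 4, 5, 6, 7, 9, 10} — 8 values for 8 variables — and 4 appears only in Priya's list, so Priya = 4.
The 7 still-open variables together cover exactly {2, 3, 5, 6, 7, 9, 10} — 7 values for 7 variables — and 7 appears only in Frank's list, so Frank = 7.
The 6 still-open variables together cover exactly {2, 3, 5, 6, 9, 10} — 6 values for 6 variables — and 9 appears only in Kira's list, so Kira = 9.
The 5 still-open variables together cover exactly {2, 3, 5, 6, 10} — 5 values for 5 variables — and 5 appears only in Omar's list, so Omar = 5.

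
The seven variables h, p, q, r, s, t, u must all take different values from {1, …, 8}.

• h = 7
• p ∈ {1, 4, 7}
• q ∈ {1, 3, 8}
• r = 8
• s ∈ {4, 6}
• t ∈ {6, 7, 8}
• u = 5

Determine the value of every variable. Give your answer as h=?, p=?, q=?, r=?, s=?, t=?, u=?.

h=7, p=1, q=3, r=8, s=4, t=6, u=5

h has just one choice, so h = 7. So p, t can't be 7.
That leaves r = 8. Strike 8 from q, t.
t has just one choice, so t = 6. So s can't be 6.
u must be 5 (only option left).
s's domain is down to {4}, so s = 4. Eliminate 4 elsewhere: p.
p must be 1 (only option left). Remove 1 from q.
That leaves q = 3.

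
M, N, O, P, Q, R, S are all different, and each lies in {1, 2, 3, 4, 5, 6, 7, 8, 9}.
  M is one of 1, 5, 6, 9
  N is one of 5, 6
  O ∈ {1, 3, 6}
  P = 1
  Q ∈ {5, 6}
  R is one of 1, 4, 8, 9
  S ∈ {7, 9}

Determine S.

P has just one choice, so P = 1. So M, O, R can't be 1.
N and Q between them cover only {5, 6} — a naked pair. Remove those values from M, O.
M's domain is down to {9}, so M = 9. Remove 9 from R, S.
So S = 7.

7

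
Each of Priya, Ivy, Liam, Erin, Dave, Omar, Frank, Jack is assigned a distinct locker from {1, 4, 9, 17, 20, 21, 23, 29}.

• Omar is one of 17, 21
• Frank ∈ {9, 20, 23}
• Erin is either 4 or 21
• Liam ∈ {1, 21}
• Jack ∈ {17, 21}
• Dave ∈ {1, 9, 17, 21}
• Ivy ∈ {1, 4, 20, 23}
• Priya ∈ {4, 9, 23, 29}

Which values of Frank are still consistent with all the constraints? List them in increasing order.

The 8 variables draw from only 8 values {1, 4, 9, 17, 20, 21, 23, 29}, so each is used; only Priya can be 29, hence Priya = 29.
Omar and Jack share exactly the 2 values {17, 21}; by pigeonhole those values go to them, so strike 17, 21 from Liam, Erin, Dave.
Liam must be 1 (only option left). Remove 1 from Ivy, Dave.
That leaves Erin = 4. Eliminate 4 elsewhere: Ivy.
Dave must be 9 (only option left). Eliminate 9 elsewhere: Frank.
No further eliminations apply; Frank can still be any of 20, 23.

20, 23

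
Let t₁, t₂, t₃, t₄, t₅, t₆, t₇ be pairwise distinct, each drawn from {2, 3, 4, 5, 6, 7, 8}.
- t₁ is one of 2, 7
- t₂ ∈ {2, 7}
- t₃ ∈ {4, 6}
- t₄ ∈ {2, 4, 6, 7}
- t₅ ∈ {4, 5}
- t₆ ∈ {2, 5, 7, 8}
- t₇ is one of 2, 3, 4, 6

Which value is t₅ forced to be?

The 7 variables draw from only 7 values {2, 3, 4, 5, 6, 7, 8}, so each is used; only t₇ can be 3, hence t₇ = 3.
The 6 still-open variables draw from only 6 values {2, 4, 5, 6, 7, 8}, so each is used; only t₆ can be 8, hence t₆ = 8.
The 5 still-open variables draw from only 5 values {2, 4, 5, 6, 7}, so each is used; only t₅ can be 5, hence t₅ = 5.

5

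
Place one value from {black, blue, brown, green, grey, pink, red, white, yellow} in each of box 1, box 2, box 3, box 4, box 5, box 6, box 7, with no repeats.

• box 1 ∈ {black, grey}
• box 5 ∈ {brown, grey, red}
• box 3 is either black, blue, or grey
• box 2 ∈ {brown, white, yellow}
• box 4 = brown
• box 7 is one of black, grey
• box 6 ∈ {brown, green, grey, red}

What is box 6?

green

box 4 has just one choice, so box 4 = brown. So box 2, box 5, box 6 can't be brown.
box 1 and box 7 share exactly the 2 values {black, grey}; by pigeonhole those values go to them, so strike black, grey from box 3, box 5, box 6.
box 3 has just one choice, so box 3 = blue.
box 5's domain is down to {red}, so box 5 = red. Eliminate red elsewhere: box 6.
So box 6 = green.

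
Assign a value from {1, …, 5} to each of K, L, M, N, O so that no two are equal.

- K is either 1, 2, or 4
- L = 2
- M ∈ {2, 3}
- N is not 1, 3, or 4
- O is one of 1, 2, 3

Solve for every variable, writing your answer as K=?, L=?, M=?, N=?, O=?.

K=4, L=2, M=3, N=5, O=1

L has just one choice, so L = 2. Strike 2 from K, M, N, O.
M must be 3 (only option left). Strike 3 from O.
N must be 5 (only option left).
O must be 1 (only option left). Strike 1 from K.
That leaves K = 4.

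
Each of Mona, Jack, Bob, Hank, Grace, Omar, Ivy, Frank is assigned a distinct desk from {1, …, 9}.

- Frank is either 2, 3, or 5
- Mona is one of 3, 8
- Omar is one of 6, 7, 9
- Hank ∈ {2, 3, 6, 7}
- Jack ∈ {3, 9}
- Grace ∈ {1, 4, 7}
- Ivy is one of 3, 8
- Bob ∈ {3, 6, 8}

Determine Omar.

7

Mona and Ivy between them cover only {3, 8} — a naked pair. Remove those values from Jack, Bob, Hank, Frank.
That leaves Jack = 9. So Omar can't be 9.
That leaves Bob = 6. So Hank, Omar can't be 6.
So Omar = 7.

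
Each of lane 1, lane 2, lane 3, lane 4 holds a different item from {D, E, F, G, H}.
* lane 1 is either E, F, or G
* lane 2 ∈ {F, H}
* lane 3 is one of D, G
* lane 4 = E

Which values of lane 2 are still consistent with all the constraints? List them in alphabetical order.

lane 4's domain is down to {E}, so lane 4 = E. So lane 1 can't be E.
No further eliminations apply; lane 2 can still be any of F, H.

F, H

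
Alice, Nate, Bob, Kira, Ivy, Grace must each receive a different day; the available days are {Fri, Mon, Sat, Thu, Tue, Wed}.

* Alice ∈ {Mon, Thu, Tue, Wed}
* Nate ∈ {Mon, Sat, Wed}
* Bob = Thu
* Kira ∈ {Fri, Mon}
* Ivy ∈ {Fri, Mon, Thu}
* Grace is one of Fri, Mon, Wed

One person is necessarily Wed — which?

Bob must be Thu (only option left). Strike Thu from Alice, Ivy.
Among the 5 still-open variables, Sat fits only Nate (and all 5 values in {Fri, Mon, Sat, Tue, Wed} must be used), so Nate = Sat.
The 4 still-open variables draw from only 4 values {Fri, Mon, Tue, Wed}, so each is used; only Alice can be Tue, hence Alice = Tue.
The 3 still-open variables together cover exactly {Fri, Mon, Wed} — 3 values for 3 variables — and Wed appears only in Grace's list, so Grace = Wed.

Grace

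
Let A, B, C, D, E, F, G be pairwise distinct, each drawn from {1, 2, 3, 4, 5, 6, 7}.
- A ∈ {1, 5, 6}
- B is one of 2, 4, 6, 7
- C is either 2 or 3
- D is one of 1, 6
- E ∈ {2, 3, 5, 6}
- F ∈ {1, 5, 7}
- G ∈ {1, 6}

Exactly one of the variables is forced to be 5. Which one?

Among the 7 variables, 4 fits only B (and all 7 values in {1, 2, 3, 4, 5, 6, 7} must be used), so B = 4.
The 6 still-open variables draw from only 6 values {1, 2, 3, 5, 6, 7}, so each is used; only F can be 7, hence F = 7.
D and G share exactly the 2 values {1, 6}; by pigeonhole those values go to them, so strike 1, 6 from A, E.
So 5 goes to A.

A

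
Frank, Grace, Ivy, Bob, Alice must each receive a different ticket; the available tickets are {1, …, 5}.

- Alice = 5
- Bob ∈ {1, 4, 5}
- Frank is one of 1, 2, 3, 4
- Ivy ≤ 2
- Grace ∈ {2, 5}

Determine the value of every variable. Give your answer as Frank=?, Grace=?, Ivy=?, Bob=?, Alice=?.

Frank=3, Grace=2, Ivy=1, Bob=4, Alice=5

Alice must be 5 (only option left). Strike 5 from Grace, Bob.
Grace's domain is down to {2}, so Grace = 2. So Frank, Ivy can't be 2.
Ivy's domain is down to {1}, so Ivy = 1. Eliminate 1 elsewhere: Frank, Bob.
Bob's domain is down to {4}, so Bob = 4. So Frank can't be 4.
Frank has just one choice, so Frank = 3.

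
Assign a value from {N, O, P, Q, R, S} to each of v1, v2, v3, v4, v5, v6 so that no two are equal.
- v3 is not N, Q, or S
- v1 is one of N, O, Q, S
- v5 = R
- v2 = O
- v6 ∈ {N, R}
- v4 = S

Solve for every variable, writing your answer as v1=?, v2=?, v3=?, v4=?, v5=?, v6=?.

v2 has just one choice, so v2 = O. Remove O from v1, v3.
v4 has just one choice, so v4 = S. Remove S from v1.
v5 has just one choice, so v5 = R. Eliminate R elsewhere: v3, v6.
That leaves v6 = N. Strike N from v1.
v1's domain is down to {Q}, so v1 = Q.
v3's domain is down to {P}, so v3 = P.

v1=Q, v2=O, v3=P, v4=S, v5=R, v6=N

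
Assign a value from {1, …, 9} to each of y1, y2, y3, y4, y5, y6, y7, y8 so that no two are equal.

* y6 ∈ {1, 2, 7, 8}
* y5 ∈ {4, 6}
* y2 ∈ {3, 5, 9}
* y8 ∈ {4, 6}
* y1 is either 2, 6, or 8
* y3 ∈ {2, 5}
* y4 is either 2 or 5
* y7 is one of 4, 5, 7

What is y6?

1

y3 and y4 between them cover only {2, 5} — a naked pair. Remove those values from y1, y2, y6, y7.
y5 and y8 share exactly the 2 values {4, 6}; by pigeonhole those values go to them, so strike 4, 6 from y1, y7.
y1's domain is down to {8}, so y1 = 8. Eliminate 8 elsewhere: y6.
y7 has just one choice, so y7 = 7. Eliminate 7 elsewhere: y6.
So y6 = 1.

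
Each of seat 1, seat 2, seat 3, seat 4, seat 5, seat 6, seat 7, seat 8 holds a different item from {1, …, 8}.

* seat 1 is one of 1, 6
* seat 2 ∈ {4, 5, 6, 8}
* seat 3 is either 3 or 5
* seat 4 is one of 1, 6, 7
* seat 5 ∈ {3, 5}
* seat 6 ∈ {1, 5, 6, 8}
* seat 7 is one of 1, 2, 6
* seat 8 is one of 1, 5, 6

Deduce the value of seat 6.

8

Among the 8 variables, 2 fits only seat 7 (and all 8 values in {1, 2, 3, 4, 5, 6, 7, 8} must be used), so seat 7 = 2.
Among the 7 still-open variables, 4 fits only seat 2 (and all 7 values in {1, 3, 4, 5, 6, 7, 8} must be used), so seat 2 = 4.
The 6 still-open variables draw from only 6 values {1, 3, 5, 6, 7, 8}, so each is used; only seat 4 can be 7, hence seat 4 = 7.
The 5 still-open variables draw from only 5 values {1, 3, 5, 6, 8}, so each is used; only seat 6 can be 8, hence seat 6 = 8.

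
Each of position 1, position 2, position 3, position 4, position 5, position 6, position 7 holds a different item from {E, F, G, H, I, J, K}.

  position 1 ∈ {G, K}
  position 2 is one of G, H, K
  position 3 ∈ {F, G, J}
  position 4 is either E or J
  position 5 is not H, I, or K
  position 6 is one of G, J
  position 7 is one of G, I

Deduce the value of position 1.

K

The 7 variables together cover exactly {E, F, G, H, I, J, K} — 7 values for 7 variables — and H appears only in position 2's list, so position 2 = H.
The 6 still-open variables draw from only 6 values {E, F, G, I, J, K}, so each is used; only position 7 can be I, hence position 7 = I.
Among the 5 still-open variables, K fits only position 1 (and all 5 values in {E, F, G, J, K} must be used), so position 1 = K.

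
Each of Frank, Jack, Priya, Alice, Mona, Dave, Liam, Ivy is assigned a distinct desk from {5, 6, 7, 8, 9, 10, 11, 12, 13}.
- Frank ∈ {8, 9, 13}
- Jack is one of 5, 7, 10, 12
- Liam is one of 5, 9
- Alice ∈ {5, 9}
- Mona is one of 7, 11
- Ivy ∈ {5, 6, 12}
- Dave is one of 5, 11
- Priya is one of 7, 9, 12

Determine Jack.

Alice and Liam between them cover only {5, 9} — a naked pair. Remove those values from Frank, Jack, Priya, Dave, Ivy.
That leaves Dave = 11. So Mona can't be 11.
That leaves Mona = 7. Strike 7 from Jack, Priya.
Priya's domain is down to {12}, so Priya = 12. So Jack, Ivy can't be 12.
So Jack = 10.

10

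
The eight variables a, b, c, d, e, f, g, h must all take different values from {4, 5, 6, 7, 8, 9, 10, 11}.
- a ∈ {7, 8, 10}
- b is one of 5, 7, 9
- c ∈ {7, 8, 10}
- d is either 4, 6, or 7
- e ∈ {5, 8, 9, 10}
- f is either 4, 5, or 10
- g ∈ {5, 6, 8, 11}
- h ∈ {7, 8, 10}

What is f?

4

Among the 8 variables, 11 fits only g (and all 8 values in {4, 5, 6, 7, 8, 9, 10, 11} must be used), so g = 11.
The 7 still-open variables together cover exactly {4, 5, 6, 7, 8, 9, 10} — 7 values for 7 variables — and 6 appears only in d's list, so d = 6.
Among the 6 still-open variables, 4 fits only f (and all 6 values in {4, 5, 7, 8, 9, 10} must be used), so f = 4.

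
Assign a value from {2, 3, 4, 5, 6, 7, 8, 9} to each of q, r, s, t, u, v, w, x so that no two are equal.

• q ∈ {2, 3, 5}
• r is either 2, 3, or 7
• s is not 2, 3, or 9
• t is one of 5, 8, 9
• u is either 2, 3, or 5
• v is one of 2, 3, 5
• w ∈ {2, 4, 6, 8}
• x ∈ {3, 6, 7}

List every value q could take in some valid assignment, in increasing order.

2, 3, 5

The 8 variables together cover exactly {2, 3, 4, 5, 6, 7, 8, 9} — 8 values for 8 variables — and 9 appears only in t's list, so t = 9.
The 3 variables q, u, v are confined to {2, 3, 5}, which locks those values in; drop them from r, s, w, x.
r must be 7 (only option left). So s, x can't be 7.
x must be 6 (only option left). Remove 6 from s, w.
No further eliminations apply; q can still be any of 2, 3, 5.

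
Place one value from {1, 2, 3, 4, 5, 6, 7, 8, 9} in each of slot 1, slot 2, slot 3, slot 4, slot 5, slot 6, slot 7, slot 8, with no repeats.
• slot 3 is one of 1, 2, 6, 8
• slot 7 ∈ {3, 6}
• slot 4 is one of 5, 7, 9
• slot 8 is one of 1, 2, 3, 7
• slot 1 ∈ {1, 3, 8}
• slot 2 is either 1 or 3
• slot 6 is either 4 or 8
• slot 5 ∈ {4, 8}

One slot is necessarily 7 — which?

slot 8

slot 5 and slot 6 between them cover only {4, 8} — a naked pair. Remove those values from slot 1, slot 3.
The 2 variables slot 1 and slot 2 are confined to {1, 3}, which locks those values in; drop them from slot 3, slot 7, slot 8.
slot 7 has just one choice, so slot 7 = 6. Strike 6 from slot 3.
slot 3 has just one choice, so slot 3 = 2. Remove 2 from slot 8.
So 7 goes to slot 8.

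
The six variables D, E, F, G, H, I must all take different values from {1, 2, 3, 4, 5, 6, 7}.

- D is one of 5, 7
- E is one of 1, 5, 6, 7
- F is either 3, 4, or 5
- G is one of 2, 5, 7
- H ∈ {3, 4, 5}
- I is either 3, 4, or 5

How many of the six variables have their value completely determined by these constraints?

2

F, H, I share exactly the 3 values {3, 4, 5}; by pigeonhole those values go to them, so strike 3, 4, 5 from D, E, G.
D must be 7 (only option left). Strike 7 from E, G.
G must be 2 (only option left).
Determined: D=7, G=2. The other variables each still have more than one consistent value. That makes 2.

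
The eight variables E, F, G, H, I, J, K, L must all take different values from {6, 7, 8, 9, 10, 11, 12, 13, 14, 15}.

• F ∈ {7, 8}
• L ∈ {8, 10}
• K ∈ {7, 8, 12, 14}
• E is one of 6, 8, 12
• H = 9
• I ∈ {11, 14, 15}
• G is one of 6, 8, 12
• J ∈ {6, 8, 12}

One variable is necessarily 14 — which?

K

H has just one choice, so H = 9.
The 3 variables E, G, J are confined to {6, 8, 12}, which locks those values in; drop them from F, K, L.
That leaves F = 7. So K can't be 7.
So 14 goes to K.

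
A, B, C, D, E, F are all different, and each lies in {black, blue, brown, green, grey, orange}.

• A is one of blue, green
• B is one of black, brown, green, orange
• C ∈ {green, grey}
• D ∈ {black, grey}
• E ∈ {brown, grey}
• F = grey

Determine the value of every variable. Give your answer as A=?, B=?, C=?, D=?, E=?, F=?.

F's domain is down to {grey}, so F = grey. So C, D, E can't be grey.
C has just one choice, so C = green. Strike green from A, B.
D must be black (only option left). So B can't be black.
E has just one choice, so E = brown. So B can't be brown.
A must be blue (only option left).
That leaves B = orange.

A=blue, B=orange, C=green, D=black, E=brown, F=grey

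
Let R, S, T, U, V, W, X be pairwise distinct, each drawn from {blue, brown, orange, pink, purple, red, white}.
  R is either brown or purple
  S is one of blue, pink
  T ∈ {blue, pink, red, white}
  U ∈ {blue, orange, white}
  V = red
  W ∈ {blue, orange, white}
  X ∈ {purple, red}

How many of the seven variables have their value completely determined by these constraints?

V's domain is down to {red}, so V = red. So T, X can't be red.
X must be purple (only option left). So R can't be purple.
R must be brown (only option left).
Determined: R=brown, V=red, X=purple. The other variables each still have more than one consistent value. That makes 3.

3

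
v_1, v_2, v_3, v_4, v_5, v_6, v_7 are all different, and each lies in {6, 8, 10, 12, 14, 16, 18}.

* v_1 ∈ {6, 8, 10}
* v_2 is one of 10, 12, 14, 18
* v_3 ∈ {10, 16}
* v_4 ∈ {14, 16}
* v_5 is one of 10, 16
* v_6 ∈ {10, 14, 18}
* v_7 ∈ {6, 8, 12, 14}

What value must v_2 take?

12

The 2 variables v_3 and v_5 are confined to {10, 16}, which locks those values in; drop them from v_1, v_2, v_4, v_6.
v_4 has just one choice, so v_4 = 14. Strike 14 from v_2, v_6, v_7.
v_6 has just one choice, so v_6 = 18. So v_2 can't be 18.
So v_2 = 12.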